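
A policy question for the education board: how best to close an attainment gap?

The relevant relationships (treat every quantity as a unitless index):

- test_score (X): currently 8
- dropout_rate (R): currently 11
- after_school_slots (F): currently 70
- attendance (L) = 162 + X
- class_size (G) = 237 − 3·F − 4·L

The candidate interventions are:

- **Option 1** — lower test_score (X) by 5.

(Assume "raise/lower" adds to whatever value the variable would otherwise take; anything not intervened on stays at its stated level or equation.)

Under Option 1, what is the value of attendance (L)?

Option 1 (X − 5):
  X = 8 − 5 = 3
  L = 162 + 3 = 165

165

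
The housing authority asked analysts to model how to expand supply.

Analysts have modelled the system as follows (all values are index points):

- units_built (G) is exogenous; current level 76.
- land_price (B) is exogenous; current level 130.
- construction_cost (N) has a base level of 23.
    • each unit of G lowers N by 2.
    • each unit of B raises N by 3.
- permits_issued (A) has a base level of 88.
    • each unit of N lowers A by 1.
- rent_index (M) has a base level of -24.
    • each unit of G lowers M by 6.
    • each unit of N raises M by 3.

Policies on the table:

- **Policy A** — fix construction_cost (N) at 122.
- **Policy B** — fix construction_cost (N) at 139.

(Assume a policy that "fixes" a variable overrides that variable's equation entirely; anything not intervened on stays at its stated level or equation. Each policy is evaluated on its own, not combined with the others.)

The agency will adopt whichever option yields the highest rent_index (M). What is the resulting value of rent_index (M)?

-63

Policy A (N := 122):
  G = 76
  B = 130
  N = 122
  M = -24 − 6·76 + 3·122 = -114
Policy B (N := 139):
  G = 76
  B = 130
  N = 139
  M = -24 − 6·76 + 3·139 = -63
Comparing — Policy A: M=-114, Policy B: M=-63. Highest is -63 (Policy B).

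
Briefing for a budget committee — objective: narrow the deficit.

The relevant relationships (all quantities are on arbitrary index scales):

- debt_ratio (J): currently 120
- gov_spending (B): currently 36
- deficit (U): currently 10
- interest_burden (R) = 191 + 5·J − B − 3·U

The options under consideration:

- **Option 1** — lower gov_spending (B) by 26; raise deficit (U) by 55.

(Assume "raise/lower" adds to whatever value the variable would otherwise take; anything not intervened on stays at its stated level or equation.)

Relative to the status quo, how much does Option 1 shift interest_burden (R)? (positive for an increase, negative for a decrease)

-139

Baseline:
  J = 120
  B = 36
  U = 10
  R = 191 + 5·120 − 36 − 3·10 = 725
Option 1 (B − 26, U + 55):
  J = 120
  B = 36 − 26 = 10
  U = 10 + 55 = 65
  R = 191 + 5·120 − 10 − 3·65 = 586
Change in R: 586 − 725 = -139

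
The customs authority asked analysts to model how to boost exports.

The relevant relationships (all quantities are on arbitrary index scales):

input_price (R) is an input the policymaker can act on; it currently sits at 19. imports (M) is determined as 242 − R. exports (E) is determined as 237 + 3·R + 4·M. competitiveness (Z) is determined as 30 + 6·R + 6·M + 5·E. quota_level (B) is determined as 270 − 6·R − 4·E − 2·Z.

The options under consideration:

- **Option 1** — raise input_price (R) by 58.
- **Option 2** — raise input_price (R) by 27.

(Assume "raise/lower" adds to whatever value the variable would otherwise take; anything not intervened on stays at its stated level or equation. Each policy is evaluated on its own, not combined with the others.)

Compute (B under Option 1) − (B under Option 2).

248

Option 1 (R + 58):
  R = 19 + 58 = 77
  M = 242 − 77 = 165
  E = 237 + 3·77 + 4·165 = 1128
  Z = 30 + 6·77 + 6·165 + 5·1128 = 7122
  B = 270 − 6·77 − 4·1128 − 2·7122 = -18948
Option 2 (R + 27):
  R = 19 + 27 = 46
  M = 242 − 46 = 196
  E = 237 + 3·46 + 4·196 = 1159
  Z = 30 + 6·46 + 6·196 + 5·1159 = 7277
  B = 270 − 6·46 − 4·1159 − 2·7277 = -19196
B: -18948 − (-19196) = 248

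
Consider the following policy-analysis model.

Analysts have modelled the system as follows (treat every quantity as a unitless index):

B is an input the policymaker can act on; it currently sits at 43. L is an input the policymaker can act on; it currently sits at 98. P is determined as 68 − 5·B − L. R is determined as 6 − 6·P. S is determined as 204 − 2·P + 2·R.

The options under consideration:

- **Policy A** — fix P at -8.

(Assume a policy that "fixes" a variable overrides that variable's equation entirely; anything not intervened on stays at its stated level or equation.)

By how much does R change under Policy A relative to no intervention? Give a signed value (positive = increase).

Baseline:
  B = 43
  L = 98
  P = 68 − 5·43 − 98 = -245
  R = 6 − 6·(-245) = 1476
Policy A (P := -8):
  B = 43
  L = 98
  P = -8
  R = 6 − 6·(-8) = 54
Change in R: 54 − 1476 = -1422

-1422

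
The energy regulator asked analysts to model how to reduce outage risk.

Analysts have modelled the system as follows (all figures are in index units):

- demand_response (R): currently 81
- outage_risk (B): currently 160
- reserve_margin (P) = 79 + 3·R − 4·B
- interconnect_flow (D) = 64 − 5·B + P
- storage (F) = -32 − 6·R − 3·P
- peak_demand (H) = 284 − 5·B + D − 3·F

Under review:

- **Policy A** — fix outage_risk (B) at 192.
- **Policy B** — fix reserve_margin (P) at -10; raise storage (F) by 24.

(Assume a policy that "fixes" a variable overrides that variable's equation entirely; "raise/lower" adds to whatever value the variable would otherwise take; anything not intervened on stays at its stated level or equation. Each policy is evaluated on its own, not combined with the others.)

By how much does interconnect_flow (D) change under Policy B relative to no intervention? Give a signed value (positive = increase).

308

Baseline:
  R = 81
  B = 160
  P = 79 + 3·81 − 4·160 = -318
  D = 64 − 5·160 + (-318) = -1054
Policy B (P := -10, F + 24):
  R = 81
  B = 160
  P = -10
  D = 64 − 5·160 + (-10) = -746
Change in D: -746 − (-1054) = 308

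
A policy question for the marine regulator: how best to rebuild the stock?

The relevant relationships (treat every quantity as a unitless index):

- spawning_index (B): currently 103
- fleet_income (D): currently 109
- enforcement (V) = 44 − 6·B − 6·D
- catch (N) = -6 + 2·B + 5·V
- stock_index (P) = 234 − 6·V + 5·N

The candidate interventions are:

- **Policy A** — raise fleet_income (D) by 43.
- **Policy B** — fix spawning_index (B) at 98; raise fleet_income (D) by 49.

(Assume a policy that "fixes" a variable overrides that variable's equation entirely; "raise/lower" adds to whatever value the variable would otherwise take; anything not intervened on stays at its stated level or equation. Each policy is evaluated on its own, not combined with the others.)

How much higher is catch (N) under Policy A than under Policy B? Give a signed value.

40

Policy A (D + 43):
  B = 103
  D = 109 + 43 = 152
  V = 44 − 6·103 − 6·152 = -1486
  N = -6 + 2·103 + 5·(-1486) = -7230
Policy B (B := 98, D + 49):
  B = 98
  D = 109 + 49 = 158
  V = 44 − 6·98 − 6·158 = -1492
  N = -6 + 2·98 + 5·(-1492) = -7270
N: -7230 − (-7270) = 40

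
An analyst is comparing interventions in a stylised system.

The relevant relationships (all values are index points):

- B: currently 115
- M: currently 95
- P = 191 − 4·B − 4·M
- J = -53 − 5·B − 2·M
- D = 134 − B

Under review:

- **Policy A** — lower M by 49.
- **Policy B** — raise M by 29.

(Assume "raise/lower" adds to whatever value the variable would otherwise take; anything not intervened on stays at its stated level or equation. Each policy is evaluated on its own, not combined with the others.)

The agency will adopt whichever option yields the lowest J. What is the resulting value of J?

Policy A (M − 49):
  B = 115
  M = 95 − 49 = 46
  J = -53 − 5·115 − 2·46 = -720
Policy B (M + 29):
  B = 115
  M = 95 + 29 = 124
  J = -53 − 5·115 − 2·124 = -876
Comparing — Policy A: J=-720, Policy B: J=-876. Lowest is -876 (Policy B).

-876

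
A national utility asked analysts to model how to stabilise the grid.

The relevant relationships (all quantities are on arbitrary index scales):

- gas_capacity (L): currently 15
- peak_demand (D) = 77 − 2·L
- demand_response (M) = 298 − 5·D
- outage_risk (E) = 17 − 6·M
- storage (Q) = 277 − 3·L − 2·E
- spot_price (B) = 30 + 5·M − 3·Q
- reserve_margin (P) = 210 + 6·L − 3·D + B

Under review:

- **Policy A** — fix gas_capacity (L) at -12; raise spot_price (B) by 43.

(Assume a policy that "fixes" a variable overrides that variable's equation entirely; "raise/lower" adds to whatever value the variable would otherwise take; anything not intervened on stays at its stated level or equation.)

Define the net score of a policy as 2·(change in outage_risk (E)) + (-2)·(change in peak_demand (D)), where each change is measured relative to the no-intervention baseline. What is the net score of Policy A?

Baseline:
  L = 15
  D = 77 − 2·15 = 47
  M = 298 − 5·47 = 63
  E = 17 − 6·63 = -361
Policy A (L := -12, B + 43):
  L = -12
  D = 77 − 2·(-12) = 101
  M = 298 − 5·101 = -207
  E = 17 − 6·(-207) = 1259
ΔE = 1259 − (-361) = 1620; ΔD = 101 − 47 = 54
Score = 2·1620 + (-2)·54 = 3132

3132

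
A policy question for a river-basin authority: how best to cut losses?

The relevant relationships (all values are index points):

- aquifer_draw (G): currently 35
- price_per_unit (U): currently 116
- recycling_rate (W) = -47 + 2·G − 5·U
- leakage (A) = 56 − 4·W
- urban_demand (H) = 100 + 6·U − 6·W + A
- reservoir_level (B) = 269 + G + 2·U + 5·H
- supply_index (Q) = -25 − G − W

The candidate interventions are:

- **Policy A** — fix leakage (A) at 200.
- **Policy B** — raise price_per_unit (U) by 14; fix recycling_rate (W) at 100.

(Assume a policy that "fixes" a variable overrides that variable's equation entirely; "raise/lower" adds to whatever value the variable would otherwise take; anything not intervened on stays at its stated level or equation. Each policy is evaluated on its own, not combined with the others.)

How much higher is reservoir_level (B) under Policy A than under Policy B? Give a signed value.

Policy A (A := 200):
  G = 35
  U = 116
  W = -47 + 2·35 − 5·116 = -557
  A = 200
  H = 100 + 6·116 − 6·(-557) + 200 = 4338
  B = 269 + 35 + 2·116 + 5·4338 = 22226
Policy B (U + 14, W := 100):
  G = 35
  U = 116 + 14 = 130
  W = 100
  A = 56 − 4·100 = -344
  H = 100 + 6·130 − 6·100 + (-344) = -64
  B = 269 + 35 + 2·130 + 5·(-64) = 244
B: 22226 − 244 = 21982

21982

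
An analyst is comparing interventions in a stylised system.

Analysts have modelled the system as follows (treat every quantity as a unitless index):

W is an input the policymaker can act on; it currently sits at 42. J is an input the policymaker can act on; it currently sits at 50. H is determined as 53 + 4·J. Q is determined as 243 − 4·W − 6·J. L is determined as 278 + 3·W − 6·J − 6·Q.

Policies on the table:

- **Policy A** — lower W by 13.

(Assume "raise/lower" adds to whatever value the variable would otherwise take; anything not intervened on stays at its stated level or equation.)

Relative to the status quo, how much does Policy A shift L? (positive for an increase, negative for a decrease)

-351

Baseline:
  W = 42
  J = 50
  Q = 243 − 4·42 − 6·50 = -225
  L = 278 + 3·42 − 6·50 − 6·(-225) = 1454
Policy A (W − 13):
  W = 42 − 13 = 29
  J = 50
  Q = 243 − 4·29 − 6·50 = -173
  L = 278 + 3·29 − 6·50 − 6·(-173) = 1103
Change in L: 1103 − 1454 = -351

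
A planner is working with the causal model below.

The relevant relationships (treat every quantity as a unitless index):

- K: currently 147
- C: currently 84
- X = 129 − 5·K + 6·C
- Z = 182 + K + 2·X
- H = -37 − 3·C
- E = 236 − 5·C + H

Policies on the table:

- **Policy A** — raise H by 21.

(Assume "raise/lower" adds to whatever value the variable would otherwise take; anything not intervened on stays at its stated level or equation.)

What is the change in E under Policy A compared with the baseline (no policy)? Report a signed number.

21

Baseline:
  C = 84
  H = -37 − 3·84 = -289
  E = 236 − 5·84 + (-289) = -473
Policy A (H + 21):
  C = 84
  H = -37 − 3·84 (+21 from intervention) = -268
  E = 236 − 5·84 + (-268) = -452
Change in E: -452 − (-473) = 21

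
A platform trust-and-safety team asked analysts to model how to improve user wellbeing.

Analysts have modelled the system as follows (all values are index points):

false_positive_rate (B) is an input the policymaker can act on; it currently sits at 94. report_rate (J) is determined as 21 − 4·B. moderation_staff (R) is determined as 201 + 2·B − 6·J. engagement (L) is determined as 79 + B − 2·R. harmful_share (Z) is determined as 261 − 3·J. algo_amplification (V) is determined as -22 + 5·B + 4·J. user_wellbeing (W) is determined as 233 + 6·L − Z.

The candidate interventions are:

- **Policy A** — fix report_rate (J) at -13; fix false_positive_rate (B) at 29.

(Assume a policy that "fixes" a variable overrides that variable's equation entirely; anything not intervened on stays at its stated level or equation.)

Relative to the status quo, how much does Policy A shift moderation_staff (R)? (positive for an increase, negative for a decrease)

-2182

Baseline:
  B = 94
  J = 21 − 4·94 = -355
  R = 201 + 2·94 − 6·(-355) = 2519
Policy A (J := -13, B := 29):
  B = 29
  J = -13
  R = 201 + 2·29 − 6·(-13) = 337
Change in R: 337 − 2519 = -2182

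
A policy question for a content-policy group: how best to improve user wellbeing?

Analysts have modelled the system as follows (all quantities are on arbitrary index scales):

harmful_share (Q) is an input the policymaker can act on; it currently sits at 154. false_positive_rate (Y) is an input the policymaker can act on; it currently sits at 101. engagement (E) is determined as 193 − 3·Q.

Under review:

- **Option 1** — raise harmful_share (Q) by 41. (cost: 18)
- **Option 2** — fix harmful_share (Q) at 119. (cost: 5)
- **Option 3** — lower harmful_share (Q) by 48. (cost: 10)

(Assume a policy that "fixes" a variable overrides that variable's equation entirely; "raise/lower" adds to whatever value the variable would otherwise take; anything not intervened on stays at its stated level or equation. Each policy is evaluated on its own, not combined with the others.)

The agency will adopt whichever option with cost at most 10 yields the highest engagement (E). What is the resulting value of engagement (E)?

Option 2 (Q := 119):
  Q = 119
  E = 193 − 3·119 = -164
Option 3 (Q − 48):
  Q = 154 − 48 = 106
  E = 193 − 3·106 = -125
Comparing — Option 2: E=-164, Option 3: E=-125. Highest is -125 (Option 3).

-125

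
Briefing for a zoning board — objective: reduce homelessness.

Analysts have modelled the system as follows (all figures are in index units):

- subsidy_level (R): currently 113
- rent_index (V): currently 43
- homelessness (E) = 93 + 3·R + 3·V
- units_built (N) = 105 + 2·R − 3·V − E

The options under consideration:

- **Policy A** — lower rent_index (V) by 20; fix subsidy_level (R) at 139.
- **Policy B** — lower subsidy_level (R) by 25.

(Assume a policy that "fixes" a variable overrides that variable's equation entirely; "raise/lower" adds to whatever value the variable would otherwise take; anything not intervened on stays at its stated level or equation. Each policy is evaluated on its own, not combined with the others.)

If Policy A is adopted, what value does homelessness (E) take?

Policy A (V − 20, R := 139):
  R = 139
  V = 43 − 20 = 23
  E = 93 + 3·139 + 3·23 = 579

579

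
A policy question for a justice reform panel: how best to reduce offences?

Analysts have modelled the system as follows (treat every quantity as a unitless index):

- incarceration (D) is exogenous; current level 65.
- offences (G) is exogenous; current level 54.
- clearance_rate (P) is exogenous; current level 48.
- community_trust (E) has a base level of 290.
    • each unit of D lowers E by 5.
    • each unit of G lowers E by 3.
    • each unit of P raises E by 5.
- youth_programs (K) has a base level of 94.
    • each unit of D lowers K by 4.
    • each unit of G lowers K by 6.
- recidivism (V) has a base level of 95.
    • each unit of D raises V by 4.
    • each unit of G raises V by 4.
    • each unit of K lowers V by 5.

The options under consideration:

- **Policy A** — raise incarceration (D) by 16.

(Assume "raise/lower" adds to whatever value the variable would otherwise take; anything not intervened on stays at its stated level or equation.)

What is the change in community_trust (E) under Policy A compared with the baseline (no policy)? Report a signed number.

Baseline:
  D = 65
  G = 54
  P = 48
  E = 290 − 5·65 − 3·54 + 5·48 = 43
Policy A (D + 16):
  D = 65 + 16 = 81
  G = 54
  P = 48
  E = 290 − 5·81 − 3·54 + 5·48 = -37
Change in E: -37 − 43 = -80

-80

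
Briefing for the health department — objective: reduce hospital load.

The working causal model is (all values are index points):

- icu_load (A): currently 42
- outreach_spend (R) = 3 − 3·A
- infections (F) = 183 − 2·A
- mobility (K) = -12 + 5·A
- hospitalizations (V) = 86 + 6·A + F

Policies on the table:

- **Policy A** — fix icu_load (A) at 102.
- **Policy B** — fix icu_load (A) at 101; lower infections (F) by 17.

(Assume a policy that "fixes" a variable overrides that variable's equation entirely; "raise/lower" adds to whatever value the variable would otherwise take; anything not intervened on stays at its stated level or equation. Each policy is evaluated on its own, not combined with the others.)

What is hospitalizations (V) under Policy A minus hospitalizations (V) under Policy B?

21

Policy A (A := 102):
  A = 102
  F = 183 − 2·102 = -21
  V = 86 + 6·102 + (-21) = 677
Policy B (A := 101, F − 17):
  A = 101
  F = 183 − 2·101 (−17 from intervention) = -36
  V = 86 + 6·101 + (-36) = 656
V: 677 − 656 = 21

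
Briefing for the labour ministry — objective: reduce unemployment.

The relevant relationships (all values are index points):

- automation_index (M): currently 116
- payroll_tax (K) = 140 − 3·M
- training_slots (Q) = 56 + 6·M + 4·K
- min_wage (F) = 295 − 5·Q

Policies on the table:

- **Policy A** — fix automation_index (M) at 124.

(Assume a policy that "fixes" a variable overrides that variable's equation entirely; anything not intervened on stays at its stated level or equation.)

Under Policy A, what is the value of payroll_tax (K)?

Policy A (M := 124):
  M = 124
  K = 140 − 3·124 = -232

-232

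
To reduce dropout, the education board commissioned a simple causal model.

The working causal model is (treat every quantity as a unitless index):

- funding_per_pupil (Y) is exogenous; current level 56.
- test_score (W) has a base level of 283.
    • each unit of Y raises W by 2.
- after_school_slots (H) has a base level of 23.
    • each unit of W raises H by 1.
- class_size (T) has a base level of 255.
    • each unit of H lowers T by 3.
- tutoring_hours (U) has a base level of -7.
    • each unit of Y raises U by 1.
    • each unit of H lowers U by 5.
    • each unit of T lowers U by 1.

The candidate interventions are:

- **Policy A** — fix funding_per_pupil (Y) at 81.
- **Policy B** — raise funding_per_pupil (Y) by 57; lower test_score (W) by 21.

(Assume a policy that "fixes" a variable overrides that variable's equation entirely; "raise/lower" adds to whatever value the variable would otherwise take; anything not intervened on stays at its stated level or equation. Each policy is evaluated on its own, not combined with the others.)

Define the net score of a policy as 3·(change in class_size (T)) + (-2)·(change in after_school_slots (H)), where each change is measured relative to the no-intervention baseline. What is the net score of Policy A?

Baseline:
  Y = 56
  W = 283 + 2·56 = 395
  H = 23 + 395 = 418
  T = 255 − 3·418 = -999
Policy A (Y := 81):
  Y = 81
  W = 283 + 2·81 = 445
  H = 23 + 445 = 468
  T = 255 − 3·468 = -1149
ΔT = -1149 − (-999) = -150; ΔH = 468 − 418 = 50
Score = 3·(-150) + (-2)·50 = -550

-550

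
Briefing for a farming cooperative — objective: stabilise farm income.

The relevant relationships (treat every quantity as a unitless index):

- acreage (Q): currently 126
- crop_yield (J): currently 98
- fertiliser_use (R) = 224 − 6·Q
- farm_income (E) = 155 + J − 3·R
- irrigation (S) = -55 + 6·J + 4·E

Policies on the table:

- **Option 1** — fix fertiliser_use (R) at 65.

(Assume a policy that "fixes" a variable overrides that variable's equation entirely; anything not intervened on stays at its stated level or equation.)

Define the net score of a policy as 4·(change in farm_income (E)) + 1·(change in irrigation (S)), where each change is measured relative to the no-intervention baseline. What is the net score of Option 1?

-14328

Baseline:
  Q = 126
  J = 98
  R = 224 − 6·126 = -532
  E = 155 + 98 − 3·(-532) = 1849
  S = -55 + 6·98 + 4·1849 = 7929
Option 1 (R := 65):
  Q = 126
  J = 98
  R = 65
  E = 155 + 98 − 3·65 = 58
  S = -55 + 6·98 + 4·58 = 765
ΔE = 58 − 1849 = -1791; ΔS = 765 − 7929 = -7164
Score = 4·(-1791) + 1·(-7164) = -14328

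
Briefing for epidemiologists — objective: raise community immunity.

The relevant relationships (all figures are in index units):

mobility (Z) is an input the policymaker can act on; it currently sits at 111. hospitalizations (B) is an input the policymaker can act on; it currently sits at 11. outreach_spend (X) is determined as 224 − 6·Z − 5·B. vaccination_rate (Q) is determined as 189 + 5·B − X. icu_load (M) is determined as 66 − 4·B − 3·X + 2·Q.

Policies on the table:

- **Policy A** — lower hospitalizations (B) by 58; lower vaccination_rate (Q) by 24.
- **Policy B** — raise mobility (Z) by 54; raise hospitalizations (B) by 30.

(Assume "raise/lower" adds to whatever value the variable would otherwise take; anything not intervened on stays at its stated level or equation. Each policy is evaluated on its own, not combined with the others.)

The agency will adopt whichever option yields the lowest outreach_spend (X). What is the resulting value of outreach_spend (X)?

-971

Policy A (B − 58, Q − 24):
  Z = 111
  B = 11 − 58 = -47
  X = 224 − 6·111 − 5·(-47) = -207
Policy B (Z + 54, B + 30):
  Z = 111 + 54 = 165
  B = 11 + 30 = 41
  X = 224 − 6·165 − 5·41 = -971
Comparing — Policy A: X=-207, Policy B: X=-971. Lowest is -971 (Policy B).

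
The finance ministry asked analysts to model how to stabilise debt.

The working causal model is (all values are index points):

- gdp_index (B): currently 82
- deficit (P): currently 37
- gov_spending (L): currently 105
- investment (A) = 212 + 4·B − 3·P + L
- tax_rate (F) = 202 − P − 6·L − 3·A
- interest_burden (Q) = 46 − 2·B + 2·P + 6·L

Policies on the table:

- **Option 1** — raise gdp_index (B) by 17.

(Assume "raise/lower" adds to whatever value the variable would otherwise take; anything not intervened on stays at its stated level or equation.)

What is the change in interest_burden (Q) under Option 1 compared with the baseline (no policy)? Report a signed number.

-34

Baseline:
  B = 82
  P = 37
  L = 105
  Q = 46 − 2·82 + 2·37 + 6·105 = 586
Option 1 (B + 17):
  B = 82 + 17 = 99
  P = 37
  L = 105
  Q = 46 − 2·99 + 2·37 + 6·105 = 552
Change in Q: 552 − 586 = -34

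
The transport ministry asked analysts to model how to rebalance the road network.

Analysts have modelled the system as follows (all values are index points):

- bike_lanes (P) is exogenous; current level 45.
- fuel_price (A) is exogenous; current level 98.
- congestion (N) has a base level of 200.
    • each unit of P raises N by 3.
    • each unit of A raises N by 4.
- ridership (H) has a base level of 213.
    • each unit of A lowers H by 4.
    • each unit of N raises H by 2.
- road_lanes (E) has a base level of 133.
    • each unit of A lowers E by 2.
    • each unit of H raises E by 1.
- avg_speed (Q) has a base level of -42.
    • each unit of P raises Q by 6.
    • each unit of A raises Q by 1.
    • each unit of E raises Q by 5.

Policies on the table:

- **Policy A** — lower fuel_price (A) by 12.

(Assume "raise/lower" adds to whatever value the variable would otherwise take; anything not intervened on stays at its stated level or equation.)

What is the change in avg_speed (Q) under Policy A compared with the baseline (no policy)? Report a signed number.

Baseline:
  P = 45
  A = 98
  N = 200 + 3·45 + 4·98 = 727
  H = 213 − 4·98 + 2·727 = 1275
  E = 133 − 2·98 + 1275 = 1212
  Q = -42 + 6·45 + 98 + 5·1212 = 6386
Policy A (A − 12):
  P = 45
  A = 98 − 12 = 86
  N = 200 + 3·45 + 4·86 = 679
  H = 213 − 4·86 + 2·679 = 1227
  E = 133 − 2·86 + 1227 = 1188
  Q = -42 + 6·45 + 86 + 5·1188 = 6254
Change in Q: 6254 − 6386 = -132

-132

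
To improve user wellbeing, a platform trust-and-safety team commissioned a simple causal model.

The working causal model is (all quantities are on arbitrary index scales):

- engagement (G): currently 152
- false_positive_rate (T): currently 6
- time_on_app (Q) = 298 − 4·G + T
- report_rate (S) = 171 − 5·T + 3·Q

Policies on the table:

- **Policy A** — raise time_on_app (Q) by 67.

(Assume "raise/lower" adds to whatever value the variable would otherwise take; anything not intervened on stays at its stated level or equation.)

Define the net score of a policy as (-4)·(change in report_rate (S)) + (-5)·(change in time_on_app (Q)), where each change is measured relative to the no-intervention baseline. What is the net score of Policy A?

Baseline:
  G = 152
  T = 6
  Q = 298 − 4·152 + 6 = -304
  S = 171 − 5·6 + 3·(-304) = -771
Policy A (Q + 67):
  G = 152
  T = 6
  Q = 298 − 4·152 + 6 (+67 from intervention) = -237
  S = 171 − 5·6 + 3·(-237) = -570
ΔS = -570 − (-771) = 201; ΔQ = -237 − (-304) = 67
Score = (-4)·201 + (-5)·67 = -1139

-1139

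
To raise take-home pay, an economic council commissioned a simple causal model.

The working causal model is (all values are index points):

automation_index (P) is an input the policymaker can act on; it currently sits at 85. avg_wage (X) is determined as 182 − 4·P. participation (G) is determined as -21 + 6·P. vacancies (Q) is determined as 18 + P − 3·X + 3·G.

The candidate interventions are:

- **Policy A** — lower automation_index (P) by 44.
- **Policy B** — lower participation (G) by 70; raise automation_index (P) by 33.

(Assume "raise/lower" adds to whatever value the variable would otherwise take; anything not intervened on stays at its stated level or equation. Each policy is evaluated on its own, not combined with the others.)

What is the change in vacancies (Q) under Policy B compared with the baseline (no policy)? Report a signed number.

813

Baseline:
  P = 85
  X = 182 − 4·85 = -158
  G = -21 + 6·85 = 489
  Q = 18 + 85 − 3·(-158) + 3·489 = 2044
Policy B (G − 70, P + 33):
  P = 85 + 33 = 118
  X = 182 − 4·118 = -290
  G = -21 + 6·118 (−70 from intervention) = 617
  Q = 18 + 118 − 3·(-290) + 3·617 = 2857
Change in Q: 2857 − 2044 = 813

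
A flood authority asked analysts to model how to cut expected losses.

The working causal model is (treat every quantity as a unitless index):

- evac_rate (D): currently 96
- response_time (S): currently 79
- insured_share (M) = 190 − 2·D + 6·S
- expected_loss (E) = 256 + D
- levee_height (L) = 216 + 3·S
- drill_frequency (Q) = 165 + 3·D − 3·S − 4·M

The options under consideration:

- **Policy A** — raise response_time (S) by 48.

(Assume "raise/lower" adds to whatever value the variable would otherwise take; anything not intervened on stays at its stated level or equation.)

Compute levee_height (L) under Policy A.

Policy A (S + 48):
  S = 79 + 48 = 127
  L = 216 + 3·127 = 597

597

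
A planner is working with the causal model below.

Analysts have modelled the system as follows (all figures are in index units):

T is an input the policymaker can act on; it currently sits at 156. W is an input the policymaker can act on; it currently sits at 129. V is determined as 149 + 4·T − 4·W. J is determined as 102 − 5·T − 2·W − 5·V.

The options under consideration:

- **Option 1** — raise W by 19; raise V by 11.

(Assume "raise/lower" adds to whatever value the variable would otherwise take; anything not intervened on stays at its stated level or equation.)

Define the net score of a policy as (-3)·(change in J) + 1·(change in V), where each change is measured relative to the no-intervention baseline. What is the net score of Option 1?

Baseline:
  T = 156
  W = 129
  V = 149 + 4·156 − 4·129 = 257
  J = 102 − 5·156 − 2·129 − 5·257 = -2221
Option 1 (W + 19, V + 11):
  T = 156
  W = 129 + 19 = 148
  V = 149 + 4·156 − 4·148 (+11 from intervention) = 192
  J = 102 − 5·156 − 2·148 − 5·192 = -1934
ΔJ = -1934 − (-2221) = 287; ΔV = 192 − 257 = -65
Score = (-3)·287 + 1·(-65) = -926

-926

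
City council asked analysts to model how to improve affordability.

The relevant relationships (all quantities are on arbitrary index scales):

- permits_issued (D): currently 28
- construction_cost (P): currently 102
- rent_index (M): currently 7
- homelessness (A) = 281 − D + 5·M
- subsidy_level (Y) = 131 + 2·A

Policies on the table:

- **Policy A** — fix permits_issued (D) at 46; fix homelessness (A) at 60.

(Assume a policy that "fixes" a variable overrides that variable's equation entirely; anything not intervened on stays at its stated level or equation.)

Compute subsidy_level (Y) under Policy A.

Policy A (D := 46, A := 60):
  D = 46
  M = 7
  A = 60
  Y = 131 + 2·60 = 251

251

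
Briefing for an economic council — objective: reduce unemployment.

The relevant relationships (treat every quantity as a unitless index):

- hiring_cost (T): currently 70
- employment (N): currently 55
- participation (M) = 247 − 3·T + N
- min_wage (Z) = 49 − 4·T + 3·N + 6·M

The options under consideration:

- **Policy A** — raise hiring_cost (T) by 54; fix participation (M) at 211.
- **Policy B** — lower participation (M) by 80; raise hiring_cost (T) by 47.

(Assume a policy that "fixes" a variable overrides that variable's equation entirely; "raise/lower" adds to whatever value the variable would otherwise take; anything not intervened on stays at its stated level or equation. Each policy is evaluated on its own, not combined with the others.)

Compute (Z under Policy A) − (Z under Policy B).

2012

Policy A (T + 54, M := 211):
  T = 70 + 54 = 124
  N = 55
  M = 211
  Z = 49 − 4·124 + 3·55 + 6·211 = 984
Policy B (M − 80, T + 47):
  T = 70 + 47 = 117
  N = 55
  M = 247 − 3·117 + 55 (−80 from intervention) = -129
  Z = 49 − 4·117 + 3·55 + 6·(-129) = -1028
Z: 984 − (-1028) = 2012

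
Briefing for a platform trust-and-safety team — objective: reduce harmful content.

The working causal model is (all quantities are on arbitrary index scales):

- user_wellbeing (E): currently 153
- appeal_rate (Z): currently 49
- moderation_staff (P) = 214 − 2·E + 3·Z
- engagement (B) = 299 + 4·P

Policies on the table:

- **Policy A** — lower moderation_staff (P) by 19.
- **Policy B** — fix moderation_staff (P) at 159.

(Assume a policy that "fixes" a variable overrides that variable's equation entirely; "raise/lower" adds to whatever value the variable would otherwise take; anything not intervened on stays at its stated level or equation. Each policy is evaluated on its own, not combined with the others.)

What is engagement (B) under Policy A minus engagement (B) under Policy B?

Policy A (P − 19):
  E = 153
  Z = 49
  P = 214 − 2·153 + 3·49 (−19 from intervention) = 36
  B = 299 + 4·36 = 443
Policy B (P := 159):
  E = 153
  Z = 49
  P = 159
  B = 299 + 4·159 = 935
B: 443 − 935 = -492

-492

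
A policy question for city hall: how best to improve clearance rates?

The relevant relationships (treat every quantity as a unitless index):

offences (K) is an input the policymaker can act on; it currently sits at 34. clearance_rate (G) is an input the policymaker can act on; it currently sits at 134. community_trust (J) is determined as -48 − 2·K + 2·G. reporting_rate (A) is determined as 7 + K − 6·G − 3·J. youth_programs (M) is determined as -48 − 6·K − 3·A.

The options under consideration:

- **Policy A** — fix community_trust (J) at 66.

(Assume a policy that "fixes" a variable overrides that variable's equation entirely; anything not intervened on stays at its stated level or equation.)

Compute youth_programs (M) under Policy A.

2631

Policy A (J := 66):
  K = 34
  G = 134
  J = 66
  A = 7 + 34 − 6·134 − 3·66 = -961
  M = -48 − 6·34 − 3·(-961) = 2631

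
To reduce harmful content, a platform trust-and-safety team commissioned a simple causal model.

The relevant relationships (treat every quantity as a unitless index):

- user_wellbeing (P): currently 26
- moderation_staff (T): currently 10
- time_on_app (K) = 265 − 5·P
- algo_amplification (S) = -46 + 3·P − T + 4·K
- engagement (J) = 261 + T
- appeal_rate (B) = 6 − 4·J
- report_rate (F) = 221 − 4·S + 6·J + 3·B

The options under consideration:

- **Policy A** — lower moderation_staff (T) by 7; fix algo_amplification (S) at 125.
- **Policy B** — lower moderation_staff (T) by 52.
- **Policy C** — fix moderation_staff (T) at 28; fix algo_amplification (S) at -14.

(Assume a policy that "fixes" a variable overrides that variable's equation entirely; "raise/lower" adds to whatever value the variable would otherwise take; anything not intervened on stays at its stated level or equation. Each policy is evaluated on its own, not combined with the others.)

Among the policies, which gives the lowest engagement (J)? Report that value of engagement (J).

219

Policy A (T − 7, S := 125):
  T = 10 − 7 = 3
  J = 261 + 3 = 264
Policy B (T − 52):
  T = 10 − 52 = -42
  J = 261 + (-42) = 219
Policy C (T := 28, S := -14):
  T = 28
  J = 261 + 28 = 289
Comparing — Policy A: J=264, Policy B: J=219, Policy C: J=289. Lowest is 219 (Policy B).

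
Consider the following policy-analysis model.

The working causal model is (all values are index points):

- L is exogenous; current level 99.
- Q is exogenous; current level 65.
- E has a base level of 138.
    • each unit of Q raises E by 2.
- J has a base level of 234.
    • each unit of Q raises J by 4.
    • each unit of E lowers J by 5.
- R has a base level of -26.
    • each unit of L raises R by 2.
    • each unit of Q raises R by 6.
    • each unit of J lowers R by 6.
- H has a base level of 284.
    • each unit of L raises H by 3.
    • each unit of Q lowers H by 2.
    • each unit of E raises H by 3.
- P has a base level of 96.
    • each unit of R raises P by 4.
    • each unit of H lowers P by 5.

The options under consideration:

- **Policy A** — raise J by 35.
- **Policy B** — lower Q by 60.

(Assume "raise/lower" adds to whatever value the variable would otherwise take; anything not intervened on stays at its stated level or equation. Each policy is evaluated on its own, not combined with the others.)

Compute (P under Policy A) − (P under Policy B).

8040

Policy A (J + 35):
  L = 99
  Q = 65
  E = 138 + 2·65 = 268
  J = 234 + 4·65 − 5·268 (+35 from intervention) = -811
  R = -26 + 2·99 + 6·65 − 6·(-811) = 5428
  H = 284 + 3·99 − 2·65 + 3·268 = 1255
  P = 96 + 4·5428 − 5·1255 = 15533
Policy B (Q − 60):
  L = 99
  Q = 65 − 60 = 5
  E = 138 + 2·5 = 148
  J = 234 + 4·5 − 5·148 = -486
  R = -26 + 2·99 + 6·5 − 6·(-486) = 3118
  H = 284 + 3·99 − 2·5 + 3·148 = 1015
  P = 96 + 4·3118 − 5·1015 = 7493
P: 15533 − 7493 = 8040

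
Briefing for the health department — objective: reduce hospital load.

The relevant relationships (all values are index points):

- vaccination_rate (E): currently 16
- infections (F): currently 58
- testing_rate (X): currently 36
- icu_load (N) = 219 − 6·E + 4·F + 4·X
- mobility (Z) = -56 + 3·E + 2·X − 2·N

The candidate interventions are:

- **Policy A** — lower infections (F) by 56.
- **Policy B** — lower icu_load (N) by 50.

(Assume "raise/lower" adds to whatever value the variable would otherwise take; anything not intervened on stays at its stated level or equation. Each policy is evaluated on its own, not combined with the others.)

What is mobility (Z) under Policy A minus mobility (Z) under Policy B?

Policy A (F − 56):
  E = 16
  F = 58 − 56 = 2
  X = 36
  N = 219 − 6·16 + 4·2 + 4·36 = 275
  Z = -56 + 3·16 + 2·36 − 2·275 = -486
Policy B (N − 50):
  E = 16
  F = 58
  X = 36
  N = 219 − 6·16 + 4·58 + 4·36 (−50 from intervention) = 449
  Z = -56 + 3·16 + 2·36 − 2·449 = -834
Z: -486 − (-834) = 348

348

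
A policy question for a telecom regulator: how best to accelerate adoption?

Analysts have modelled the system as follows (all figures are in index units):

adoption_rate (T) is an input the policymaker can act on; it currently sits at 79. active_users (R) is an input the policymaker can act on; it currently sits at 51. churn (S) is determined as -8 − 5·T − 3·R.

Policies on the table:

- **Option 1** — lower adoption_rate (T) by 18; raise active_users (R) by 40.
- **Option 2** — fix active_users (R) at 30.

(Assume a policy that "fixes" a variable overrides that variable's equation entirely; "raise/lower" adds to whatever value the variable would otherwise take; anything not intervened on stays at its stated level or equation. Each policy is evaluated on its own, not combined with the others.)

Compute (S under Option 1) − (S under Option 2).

-93

Option 1 (T − 18, R + 40):
  T = 79 − 18 = 61
  R = 51 + 40 = 91
  S = -8 − 5·61 − 3·91 = -586
Option 2 (R := 30):
  T = 79
  R = 30
  S = -8 − 5·79 − 3·30 = -493
S: -586 − (-493) = -93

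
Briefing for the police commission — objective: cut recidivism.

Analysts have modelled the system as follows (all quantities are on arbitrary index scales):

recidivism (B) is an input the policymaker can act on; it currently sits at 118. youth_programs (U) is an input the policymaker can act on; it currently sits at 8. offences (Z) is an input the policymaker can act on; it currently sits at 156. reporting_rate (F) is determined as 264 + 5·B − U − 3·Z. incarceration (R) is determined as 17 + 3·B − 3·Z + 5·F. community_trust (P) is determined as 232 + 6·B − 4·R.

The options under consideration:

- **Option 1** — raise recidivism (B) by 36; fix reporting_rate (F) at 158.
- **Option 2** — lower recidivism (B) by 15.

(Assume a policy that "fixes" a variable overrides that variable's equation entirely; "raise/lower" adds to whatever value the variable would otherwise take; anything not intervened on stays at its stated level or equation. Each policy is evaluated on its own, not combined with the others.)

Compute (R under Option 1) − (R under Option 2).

Option 1 (B + 36, F := 158):
  B = 118 + 36 = 154
  U = 8
  Z = 156
  F = 158
  R = 17 + 3·154 − 3·156 + 5·158 = 801
Option 2 (B − 15):
  B = 118 − 15 = 103
  U = 8
  Z = 156
  F = 264 + 5·103 − 8 − 3·156 = 303
  R = 17 + 3·103 − 3·156 + 5·303 = 1373
R: 801 − 1373 = -572

-572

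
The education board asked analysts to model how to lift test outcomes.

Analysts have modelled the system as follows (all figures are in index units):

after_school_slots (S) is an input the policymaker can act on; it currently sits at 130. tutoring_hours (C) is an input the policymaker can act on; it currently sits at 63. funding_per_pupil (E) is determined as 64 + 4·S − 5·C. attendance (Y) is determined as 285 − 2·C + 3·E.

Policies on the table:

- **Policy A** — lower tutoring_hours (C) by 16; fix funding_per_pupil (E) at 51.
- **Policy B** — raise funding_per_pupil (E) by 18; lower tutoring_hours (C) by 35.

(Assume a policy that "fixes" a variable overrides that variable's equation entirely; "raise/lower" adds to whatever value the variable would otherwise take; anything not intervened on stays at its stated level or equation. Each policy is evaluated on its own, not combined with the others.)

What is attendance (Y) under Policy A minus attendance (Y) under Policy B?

Policy A (C − 16, E := 51):
  S = 130
  C = 63 − 16 = 47
  E = 51
  Y = 285 − 2·47 + 3·51 = 344
Policy B (E + 18, C − 35):
  S = 130
  C = 63 − 35 = 28
  E = 64 + 4·130 − 5·28 (+18 from intervention) = 462
  Y = 285 − 2·28 + 3·462 = 1615
Y: 344 − 1615 = -1271

-1271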